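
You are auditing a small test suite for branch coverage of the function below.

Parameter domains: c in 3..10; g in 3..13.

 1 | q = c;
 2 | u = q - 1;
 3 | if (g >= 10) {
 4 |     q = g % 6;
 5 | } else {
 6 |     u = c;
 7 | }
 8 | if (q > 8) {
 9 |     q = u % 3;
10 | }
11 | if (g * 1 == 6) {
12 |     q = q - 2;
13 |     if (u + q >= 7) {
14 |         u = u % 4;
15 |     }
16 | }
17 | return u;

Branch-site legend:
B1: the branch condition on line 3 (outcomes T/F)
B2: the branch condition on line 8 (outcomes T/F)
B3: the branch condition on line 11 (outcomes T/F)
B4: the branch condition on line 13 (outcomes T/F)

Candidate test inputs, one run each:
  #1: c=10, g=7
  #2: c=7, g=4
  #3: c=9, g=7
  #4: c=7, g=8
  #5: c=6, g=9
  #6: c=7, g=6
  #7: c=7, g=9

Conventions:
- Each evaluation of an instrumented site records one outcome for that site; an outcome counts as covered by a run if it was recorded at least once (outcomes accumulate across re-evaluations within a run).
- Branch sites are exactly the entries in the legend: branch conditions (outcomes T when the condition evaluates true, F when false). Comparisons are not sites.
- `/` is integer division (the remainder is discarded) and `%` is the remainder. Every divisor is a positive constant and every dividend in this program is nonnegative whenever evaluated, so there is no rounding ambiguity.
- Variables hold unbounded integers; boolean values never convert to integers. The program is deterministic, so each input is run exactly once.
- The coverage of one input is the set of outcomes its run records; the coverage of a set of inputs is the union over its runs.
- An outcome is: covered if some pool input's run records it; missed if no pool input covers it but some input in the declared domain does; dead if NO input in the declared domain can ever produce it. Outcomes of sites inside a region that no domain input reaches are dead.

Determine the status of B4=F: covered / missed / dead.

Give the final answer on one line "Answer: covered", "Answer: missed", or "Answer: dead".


no pool input records B4=F
but domain input (c=3, g=6) does record it -> reachable, so missed
Answer: missed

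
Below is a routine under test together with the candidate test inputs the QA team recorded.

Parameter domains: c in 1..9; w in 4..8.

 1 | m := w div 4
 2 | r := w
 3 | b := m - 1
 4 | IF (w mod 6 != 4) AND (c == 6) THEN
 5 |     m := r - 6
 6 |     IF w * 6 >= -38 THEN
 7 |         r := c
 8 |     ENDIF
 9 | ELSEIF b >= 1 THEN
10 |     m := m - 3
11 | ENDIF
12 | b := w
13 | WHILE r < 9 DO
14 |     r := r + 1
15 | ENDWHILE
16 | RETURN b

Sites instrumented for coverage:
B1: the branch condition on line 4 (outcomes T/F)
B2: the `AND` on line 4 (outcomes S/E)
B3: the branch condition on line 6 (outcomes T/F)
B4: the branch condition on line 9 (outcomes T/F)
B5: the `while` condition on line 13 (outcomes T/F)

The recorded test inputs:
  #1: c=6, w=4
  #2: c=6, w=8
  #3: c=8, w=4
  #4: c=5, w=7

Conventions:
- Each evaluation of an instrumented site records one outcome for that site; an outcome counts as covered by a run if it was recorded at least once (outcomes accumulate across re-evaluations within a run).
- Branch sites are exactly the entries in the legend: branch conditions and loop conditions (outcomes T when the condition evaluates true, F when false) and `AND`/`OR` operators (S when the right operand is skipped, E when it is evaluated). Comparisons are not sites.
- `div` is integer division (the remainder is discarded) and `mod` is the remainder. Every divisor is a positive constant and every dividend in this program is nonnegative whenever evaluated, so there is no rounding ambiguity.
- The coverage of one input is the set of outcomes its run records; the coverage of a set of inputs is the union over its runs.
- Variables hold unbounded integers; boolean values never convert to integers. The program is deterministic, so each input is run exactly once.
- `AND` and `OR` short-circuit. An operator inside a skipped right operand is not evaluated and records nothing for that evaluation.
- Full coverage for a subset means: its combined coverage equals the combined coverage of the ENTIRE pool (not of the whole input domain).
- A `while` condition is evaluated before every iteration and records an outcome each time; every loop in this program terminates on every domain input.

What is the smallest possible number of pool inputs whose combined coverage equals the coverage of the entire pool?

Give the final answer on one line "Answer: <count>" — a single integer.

test 1 (c=6, w=4) fires B2->S, B1->F, B4->F, B5->T, B5->T, B5->T, B5->T, B5->T, B5->F; hits B1=F, B2=S, B4=F, B5=T, B5=F
test 2 (c=6, w=8) fires B2->E, B1->T, B3->T, B5->T, B5->T, B5->T, B5->F; hits B1=T, B2=E, B3=T, B5=T, B5=F
test 3 (c=8, w=4) fires B2->S, B1->F, B4->F, B5->T, B5->T, B5->T, B5->T, B5->T, B5->F; hits B1=F, B2=S, B4=F, B5=T, B5=F
test 4 (c=5, w=7) fires B2->E, B1->F, B4->F, B5->T, B5->T, B5->F; hits B1=F, B2=E, B4=F, B5=T, B5=F
pool-wide coverage (8 outcomes): B1=T, B1=F, B2=S, B2=E, B3=T, B4=F, B5=T, B5=F
checked all size-1 subsets: none covers 8 outcomes (max 5/8)
inputs {1, 2} (size 2) cover everything; no size-2 subset with a lexicographically smaller index list covers all 8

Answer: 2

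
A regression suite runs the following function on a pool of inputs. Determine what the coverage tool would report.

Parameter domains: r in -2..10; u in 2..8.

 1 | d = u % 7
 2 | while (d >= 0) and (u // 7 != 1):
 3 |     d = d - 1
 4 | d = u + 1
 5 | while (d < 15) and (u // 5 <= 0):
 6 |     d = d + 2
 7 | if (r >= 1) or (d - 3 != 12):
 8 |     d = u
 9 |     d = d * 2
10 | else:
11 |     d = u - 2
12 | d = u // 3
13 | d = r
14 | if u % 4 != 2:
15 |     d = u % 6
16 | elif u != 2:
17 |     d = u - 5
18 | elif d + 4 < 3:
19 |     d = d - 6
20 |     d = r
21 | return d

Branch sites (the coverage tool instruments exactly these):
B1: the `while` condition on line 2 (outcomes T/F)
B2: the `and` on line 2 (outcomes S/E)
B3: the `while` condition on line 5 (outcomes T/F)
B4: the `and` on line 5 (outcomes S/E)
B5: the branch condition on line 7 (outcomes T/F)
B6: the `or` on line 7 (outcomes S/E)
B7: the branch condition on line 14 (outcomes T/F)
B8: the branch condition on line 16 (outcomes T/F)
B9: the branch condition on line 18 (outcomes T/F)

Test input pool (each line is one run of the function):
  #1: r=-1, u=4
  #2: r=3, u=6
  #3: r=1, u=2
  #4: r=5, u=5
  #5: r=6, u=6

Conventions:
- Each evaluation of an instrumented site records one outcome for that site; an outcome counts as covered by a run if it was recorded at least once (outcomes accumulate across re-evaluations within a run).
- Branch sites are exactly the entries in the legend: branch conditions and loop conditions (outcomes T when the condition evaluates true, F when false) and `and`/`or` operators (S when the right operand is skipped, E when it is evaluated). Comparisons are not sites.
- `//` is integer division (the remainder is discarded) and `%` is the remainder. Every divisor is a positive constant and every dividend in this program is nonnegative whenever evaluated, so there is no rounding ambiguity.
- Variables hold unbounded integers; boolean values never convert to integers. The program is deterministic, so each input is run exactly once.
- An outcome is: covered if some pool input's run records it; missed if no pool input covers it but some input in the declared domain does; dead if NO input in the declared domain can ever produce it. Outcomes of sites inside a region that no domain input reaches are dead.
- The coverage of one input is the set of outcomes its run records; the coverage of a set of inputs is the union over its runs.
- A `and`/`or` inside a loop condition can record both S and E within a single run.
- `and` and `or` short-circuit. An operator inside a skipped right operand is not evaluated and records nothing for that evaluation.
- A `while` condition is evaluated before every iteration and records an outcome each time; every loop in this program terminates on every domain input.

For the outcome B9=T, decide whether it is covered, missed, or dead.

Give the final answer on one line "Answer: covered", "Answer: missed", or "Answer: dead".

no pool input records B9=T
but domain input (r=-2, u=2) does record it -> reachable, so missed

Answer: missed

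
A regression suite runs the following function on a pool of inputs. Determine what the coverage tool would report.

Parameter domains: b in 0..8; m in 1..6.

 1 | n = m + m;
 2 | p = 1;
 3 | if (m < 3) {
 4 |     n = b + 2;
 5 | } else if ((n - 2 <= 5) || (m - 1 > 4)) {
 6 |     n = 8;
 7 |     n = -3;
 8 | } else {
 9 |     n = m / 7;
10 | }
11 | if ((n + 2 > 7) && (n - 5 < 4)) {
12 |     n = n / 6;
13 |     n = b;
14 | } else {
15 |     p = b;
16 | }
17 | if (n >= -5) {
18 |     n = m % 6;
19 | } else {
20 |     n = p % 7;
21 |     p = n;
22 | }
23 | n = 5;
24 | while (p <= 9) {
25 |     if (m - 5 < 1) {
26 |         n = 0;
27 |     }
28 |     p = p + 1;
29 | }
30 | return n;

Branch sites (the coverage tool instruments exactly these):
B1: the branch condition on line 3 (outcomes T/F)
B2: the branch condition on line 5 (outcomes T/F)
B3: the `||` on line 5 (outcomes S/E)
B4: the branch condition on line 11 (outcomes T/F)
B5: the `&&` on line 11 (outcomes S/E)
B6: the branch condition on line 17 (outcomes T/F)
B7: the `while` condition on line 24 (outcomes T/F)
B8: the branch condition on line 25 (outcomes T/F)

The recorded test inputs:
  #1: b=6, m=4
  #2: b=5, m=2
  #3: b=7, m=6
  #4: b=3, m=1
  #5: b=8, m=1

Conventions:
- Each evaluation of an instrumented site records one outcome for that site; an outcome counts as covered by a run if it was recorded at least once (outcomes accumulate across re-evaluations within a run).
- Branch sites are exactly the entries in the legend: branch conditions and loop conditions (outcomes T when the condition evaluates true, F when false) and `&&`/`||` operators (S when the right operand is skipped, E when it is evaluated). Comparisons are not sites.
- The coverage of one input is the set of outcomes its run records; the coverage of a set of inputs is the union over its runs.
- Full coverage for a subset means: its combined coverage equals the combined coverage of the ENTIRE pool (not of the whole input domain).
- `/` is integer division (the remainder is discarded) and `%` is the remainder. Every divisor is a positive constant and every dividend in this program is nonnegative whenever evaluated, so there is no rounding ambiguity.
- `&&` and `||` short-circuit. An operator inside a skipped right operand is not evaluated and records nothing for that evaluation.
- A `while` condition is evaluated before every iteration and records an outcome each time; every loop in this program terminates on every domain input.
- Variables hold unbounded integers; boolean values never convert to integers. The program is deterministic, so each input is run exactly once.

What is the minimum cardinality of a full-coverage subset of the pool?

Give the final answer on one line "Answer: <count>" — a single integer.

test 1 (b=6, m=4) hits B1=F, B2=F, B3=E, B4=F, B5=S, B6=T, B7=T, B7=F, B8=T
test 2 (b=5, m=2) hits B1=T, B4=T, B5=E, B6=T, B7=T, B7=F, B8=T
test 3 (b=7, m=6) hits B1=F, B2=T, B3=E, B4=F, B5=S, B6=T, B7=T, B7=F, B8=F
test 4 (b=3, m=1) hits B1=T, B4=F, B5=S, B6=T, B7=T, B7=F, B8=T
test 5 (b=8, m=1) hits B1=T, B4=F, B5=E, B6=T, B7=T, B7=F, B8=T
the full pool covers 14 outcomes: B1=T, B1=F, B2=T, B2=F, B3=E, B4=T, B4=F, B5=S, B5=E, B6=T, B7=T, B7=F, B8=T, B8=F
checked all size-1 subsets: none covers 14 outcomes (max 9/14)
checked all size-2 subsets: none covers 14 outcomes (max 13/14)
size 3: inputs {1, 2, 3} cover all 14 outcomes, and no lexicographically smaller subset of this size does

Answer: 3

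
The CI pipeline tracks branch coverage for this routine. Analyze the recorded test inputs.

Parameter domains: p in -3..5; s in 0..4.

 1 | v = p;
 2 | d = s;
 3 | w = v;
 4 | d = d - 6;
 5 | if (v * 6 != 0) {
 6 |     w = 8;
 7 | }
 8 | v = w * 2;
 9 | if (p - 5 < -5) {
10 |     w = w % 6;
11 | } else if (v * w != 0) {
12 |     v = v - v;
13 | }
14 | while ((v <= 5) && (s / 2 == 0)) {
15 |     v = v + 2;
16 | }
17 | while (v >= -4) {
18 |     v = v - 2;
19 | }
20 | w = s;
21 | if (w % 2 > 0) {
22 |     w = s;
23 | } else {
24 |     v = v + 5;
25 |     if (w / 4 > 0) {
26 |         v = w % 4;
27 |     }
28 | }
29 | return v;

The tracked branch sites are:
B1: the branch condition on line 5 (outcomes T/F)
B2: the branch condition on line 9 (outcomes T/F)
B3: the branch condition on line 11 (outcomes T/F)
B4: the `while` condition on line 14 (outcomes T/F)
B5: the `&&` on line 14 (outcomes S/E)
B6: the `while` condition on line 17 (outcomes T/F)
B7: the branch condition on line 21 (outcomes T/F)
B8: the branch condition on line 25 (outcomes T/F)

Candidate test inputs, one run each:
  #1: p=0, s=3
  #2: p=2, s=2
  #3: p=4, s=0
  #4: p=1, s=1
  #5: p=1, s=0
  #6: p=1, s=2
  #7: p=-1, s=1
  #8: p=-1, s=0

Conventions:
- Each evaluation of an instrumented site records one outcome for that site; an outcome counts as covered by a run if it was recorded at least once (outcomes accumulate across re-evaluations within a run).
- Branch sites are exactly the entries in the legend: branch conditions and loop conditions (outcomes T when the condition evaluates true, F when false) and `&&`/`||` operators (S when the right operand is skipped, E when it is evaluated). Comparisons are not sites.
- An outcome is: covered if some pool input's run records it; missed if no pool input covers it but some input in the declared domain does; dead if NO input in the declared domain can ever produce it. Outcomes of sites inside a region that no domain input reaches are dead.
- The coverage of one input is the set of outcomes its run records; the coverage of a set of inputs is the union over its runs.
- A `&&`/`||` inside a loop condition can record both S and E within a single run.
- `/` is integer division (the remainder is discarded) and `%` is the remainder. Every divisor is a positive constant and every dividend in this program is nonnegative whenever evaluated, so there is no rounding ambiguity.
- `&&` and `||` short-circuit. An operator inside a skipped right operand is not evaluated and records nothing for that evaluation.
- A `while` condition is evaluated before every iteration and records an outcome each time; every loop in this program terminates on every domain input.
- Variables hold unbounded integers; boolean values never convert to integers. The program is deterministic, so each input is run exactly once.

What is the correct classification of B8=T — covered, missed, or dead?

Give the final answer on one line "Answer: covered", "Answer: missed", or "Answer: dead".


no pool input records B8=T
but domain input (p=-3, s=4) does record it -> reachable, so missed
Answer: missed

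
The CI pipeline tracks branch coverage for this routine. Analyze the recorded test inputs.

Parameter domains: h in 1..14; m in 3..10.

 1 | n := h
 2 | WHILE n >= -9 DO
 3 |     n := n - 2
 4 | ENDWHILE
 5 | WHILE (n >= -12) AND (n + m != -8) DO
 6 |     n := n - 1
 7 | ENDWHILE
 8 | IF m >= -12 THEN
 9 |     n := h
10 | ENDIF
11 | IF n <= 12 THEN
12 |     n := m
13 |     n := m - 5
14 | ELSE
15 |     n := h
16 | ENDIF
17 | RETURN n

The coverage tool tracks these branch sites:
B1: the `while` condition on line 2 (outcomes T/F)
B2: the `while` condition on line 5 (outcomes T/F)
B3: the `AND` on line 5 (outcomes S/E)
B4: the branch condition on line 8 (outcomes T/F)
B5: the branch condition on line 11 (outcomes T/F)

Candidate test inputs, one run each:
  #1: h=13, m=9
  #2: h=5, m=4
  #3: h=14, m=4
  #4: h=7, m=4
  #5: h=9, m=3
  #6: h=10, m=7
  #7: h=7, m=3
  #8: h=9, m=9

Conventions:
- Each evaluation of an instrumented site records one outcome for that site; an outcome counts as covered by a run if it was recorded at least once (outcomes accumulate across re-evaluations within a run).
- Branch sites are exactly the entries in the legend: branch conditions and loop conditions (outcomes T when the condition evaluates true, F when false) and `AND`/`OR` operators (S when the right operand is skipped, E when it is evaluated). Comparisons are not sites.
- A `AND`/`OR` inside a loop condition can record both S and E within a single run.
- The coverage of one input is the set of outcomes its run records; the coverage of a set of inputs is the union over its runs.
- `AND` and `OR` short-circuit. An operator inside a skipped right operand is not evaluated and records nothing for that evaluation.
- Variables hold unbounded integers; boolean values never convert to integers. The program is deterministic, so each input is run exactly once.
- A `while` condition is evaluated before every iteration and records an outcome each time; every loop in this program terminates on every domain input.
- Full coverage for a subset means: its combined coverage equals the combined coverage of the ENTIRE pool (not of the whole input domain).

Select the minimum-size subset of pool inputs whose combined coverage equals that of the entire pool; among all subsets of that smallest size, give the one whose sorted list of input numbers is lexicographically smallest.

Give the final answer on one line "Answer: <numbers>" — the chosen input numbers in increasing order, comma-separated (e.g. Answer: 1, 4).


test 1 (h=13, m=9) fires B1->T, B1->T, B1->T, B1->T, B1->T, B1->T, B1->T, B1->T, B1->T, B1->T, B1->T, B1->T, B1->F, B3->E, ...; hits B1=T, B1=F, B2=T, B2=F, B3=S, B3=E, B4=T, B5=F
test 2 (h=5, m=4) fires B1->T, B1->T, B1->T, B1->T, B1->T, B1->T, B1->T, B1->T, B1->F, B3->E, B2->T, B3->E, B2->F, B4->T, ...; hits B1=T, B1=F, B2=T, B2=F, B3=E, B4=T, B5=T
test 3 (h=14, m=4) fires B1->T, B1->T, B1->T, B1->T, B1->T, B1->T, B1->T, B1->T, B1->T, B1->T, B1->T, B1->T, B1->F, B3->E, ...; hits B1=T, B1=F, B2=T, B2=F, B3=E, B4=T, B5=F
test 4 (h=7, m=4) fires B1->T, B1->T, B1->T, B1->T, B1->T, B1->T, B1->T, B1->T, B1->T, B1->F, B3->E, B2->T, B3->E, B2->F, ...; hits B1=T, B1=F, B2=T, B2=F, B3=E, B4=T, B5=T
test 5 (h=9, m=3) fires B1->T, B1->T, B1->T, B1->T, B1->T, B1->T, B1->T, B1->T, B1->T, B1->T, B1->F, B3->E, B2->F, B4->T, ...; hits B1=T, B1=F, B2=F, B3=E, B4=T, B5=T
test 6 (h=10, m=7) fires B1->T, B1->T, B1->T, B1->T, B1->T, B1->T, B1->T, B1->T, B1->T, B1->T, B1->F, B3->E, B2->T, B3->E, ...; hits B1=T, B1=F, B2=T, B2=F, B3=S, B3=E, B4=T, B5=T
test 7 (h=7, m=3) fires B1->T, B1->T, B1->T, B1->T, B1->T, B1->T, B1->T, B1->T, B1->T, B1->F, B3->E, B2->F, B4->T, B5->T; hits B1=T, B1=F, B2=F, B3=E, B4=T, B5=T
test 8 (h=9, m=9) fires B1->T, B1->T, B1->T, B1->T, B1->T, B1->T, B1->T, B1->T, B1->T, B1->T, B1->F, B3->E, B2->T, B3->E, ...; hits B1=T, B1=F, B2=T, B2=F, B3=S, B3=E, B4=T, B5=T
together the pool reaches 9 outcomes: B1=T, B1=F, B2=T, B2=F, B3=S, B3=E, B4=T, B5=T, B5=F
checked all size-1 subsets: none covers 9 outcomes (max 8/9)
the canonical winner is {1, 2}: size 2, full 9-outcome coverage, earliest index list among size-2 covers
Answer: 1, 2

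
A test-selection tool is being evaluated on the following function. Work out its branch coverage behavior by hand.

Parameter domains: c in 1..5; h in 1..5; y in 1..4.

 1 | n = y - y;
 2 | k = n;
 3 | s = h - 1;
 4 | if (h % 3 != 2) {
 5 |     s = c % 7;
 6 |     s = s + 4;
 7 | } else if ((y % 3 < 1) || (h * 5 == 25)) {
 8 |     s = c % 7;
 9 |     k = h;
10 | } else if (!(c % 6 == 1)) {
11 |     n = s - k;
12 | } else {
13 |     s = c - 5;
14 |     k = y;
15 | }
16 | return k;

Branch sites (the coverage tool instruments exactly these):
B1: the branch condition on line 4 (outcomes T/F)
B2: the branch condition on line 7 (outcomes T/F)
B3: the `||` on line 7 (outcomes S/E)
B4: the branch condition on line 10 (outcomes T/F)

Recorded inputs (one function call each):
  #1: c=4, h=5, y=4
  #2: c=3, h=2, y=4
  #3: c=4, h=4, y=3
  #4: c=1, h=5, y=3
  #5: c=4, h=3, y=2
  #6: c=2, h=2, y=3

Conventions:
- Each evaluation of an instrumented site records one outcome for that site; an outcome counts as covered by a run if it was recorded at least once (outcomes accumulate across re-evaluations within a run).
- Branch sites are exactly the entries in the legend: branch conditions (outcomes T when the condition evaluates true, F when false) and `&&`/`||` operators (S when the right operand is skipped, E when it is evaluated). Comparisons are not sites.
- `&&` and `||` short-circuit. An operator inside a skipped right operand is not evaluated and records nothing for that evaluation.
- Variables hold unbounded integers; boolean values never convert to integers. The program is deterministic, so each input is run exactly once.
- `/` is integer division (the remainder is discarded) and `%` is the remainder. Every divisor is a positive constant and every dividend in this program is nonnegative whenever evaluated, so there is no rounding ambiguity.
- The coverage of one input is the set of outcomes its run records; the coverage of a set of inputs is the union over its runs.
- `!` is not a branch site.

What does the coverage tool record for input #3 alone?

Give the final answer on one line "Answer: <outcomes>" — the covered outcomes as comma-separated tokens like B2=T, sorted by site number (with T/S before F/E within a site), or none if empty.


Event log for input #3 (c=4, h=4, y=3):
  B1->T
as a set, this run covers: B1=T
Answer: B1=T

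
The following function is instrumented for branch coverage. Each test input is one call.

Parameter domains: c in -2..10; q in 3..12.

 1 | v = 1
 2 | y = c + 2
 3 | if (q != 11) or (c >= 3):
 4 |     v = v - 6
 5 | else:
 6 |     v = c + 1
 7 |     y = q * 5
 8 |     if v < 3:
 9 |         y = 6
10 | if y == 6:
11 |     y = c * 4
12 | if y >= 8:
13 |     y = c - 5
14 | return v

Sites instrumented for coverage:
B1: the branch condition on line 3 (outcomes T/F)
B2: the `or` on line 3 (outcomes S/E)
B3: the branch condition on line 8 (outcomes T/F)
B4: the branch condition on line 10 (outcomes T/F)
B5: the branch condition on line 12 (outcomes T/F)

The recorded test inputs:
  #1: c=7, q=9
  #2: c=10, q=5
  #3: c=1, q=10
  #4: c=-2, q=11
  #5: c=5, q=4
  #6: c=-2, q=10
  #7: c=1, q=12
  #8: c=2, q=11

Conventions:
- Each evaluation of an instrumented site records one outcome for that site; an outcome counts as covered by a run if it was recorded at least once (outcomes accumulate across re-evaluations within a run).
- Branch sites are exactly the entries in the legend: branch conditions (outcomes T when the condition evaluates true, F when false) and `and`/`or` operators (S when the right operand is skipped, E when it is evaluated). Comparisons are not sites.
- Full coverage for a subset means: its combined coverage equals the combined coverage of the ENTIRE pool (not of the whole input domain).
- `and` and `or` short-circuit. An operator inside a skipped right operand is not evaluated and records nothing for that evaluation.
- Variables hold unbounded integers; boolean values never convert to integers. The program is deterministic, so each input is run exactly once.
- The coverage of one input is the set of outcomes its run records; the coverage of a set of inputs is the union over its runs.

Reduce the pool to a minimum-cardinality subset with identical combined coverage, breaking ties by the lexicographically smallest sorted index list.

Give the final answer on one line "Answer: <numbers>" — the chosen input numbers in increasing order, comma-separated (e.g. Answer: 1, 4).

test 1 (c=7, q=9) fires B2->S, B1->T, B4->F, B5->T; hits B1=T, B2=S, B4=F, B5=T
test 2 (c=10, q=5) fires B2->S, B1->T, B4->F, B5->T; hits B1=T, B2=S, B4=F, B5=T
test 3 (c=1, q=10) fires B2->S, B1->T, B4->F, B5->F; hits B1=T, B2=S, B4=F, B5=F
test 4 (c=-2, q=11) fires B2->E, B1->F, B3->T, B4->T, B5->F; hits B1=F, B2=E, B3=T, B4=T, B5=F
test 5 (c=5, q=4) fires B2->S, B1->T, B4->F, B5->F; hits B1=T, B2=S, B4=F, B5=F
test 6 (c=-2, q=10) fires B2->S, B1->T, B4->F, B5->F; hits B1=T, B2=S, B4=F, B5=F
test 7 (c=1, q=12) fires B2->S, B1->T, B4->F, B5->F; hits B1=T, B2=S, B4=F, B5=F
test 8 (c=2, q=11) fires B2->E, B1->F, B3->F, B4->F, B5->T; hits B1=F, B2=E, B3=F, B4=F, B5=T
pool-wide coverage (10 outcomes): B1=T, B1=F, B2=S, B2=E, B3=T, B3=F, B4=T, B4=F, B5=T, B5=F
no size-1 subset reaches all 10 outcomes (best union: 5/10)
no size-2 subset reaches all 10 outcomes (best union: 9/10)
size 3: inputs {1, 4, 8} cover all 10 outcomes, and no lexicographically smaller subset of this size does

Answer: 1, 4, 8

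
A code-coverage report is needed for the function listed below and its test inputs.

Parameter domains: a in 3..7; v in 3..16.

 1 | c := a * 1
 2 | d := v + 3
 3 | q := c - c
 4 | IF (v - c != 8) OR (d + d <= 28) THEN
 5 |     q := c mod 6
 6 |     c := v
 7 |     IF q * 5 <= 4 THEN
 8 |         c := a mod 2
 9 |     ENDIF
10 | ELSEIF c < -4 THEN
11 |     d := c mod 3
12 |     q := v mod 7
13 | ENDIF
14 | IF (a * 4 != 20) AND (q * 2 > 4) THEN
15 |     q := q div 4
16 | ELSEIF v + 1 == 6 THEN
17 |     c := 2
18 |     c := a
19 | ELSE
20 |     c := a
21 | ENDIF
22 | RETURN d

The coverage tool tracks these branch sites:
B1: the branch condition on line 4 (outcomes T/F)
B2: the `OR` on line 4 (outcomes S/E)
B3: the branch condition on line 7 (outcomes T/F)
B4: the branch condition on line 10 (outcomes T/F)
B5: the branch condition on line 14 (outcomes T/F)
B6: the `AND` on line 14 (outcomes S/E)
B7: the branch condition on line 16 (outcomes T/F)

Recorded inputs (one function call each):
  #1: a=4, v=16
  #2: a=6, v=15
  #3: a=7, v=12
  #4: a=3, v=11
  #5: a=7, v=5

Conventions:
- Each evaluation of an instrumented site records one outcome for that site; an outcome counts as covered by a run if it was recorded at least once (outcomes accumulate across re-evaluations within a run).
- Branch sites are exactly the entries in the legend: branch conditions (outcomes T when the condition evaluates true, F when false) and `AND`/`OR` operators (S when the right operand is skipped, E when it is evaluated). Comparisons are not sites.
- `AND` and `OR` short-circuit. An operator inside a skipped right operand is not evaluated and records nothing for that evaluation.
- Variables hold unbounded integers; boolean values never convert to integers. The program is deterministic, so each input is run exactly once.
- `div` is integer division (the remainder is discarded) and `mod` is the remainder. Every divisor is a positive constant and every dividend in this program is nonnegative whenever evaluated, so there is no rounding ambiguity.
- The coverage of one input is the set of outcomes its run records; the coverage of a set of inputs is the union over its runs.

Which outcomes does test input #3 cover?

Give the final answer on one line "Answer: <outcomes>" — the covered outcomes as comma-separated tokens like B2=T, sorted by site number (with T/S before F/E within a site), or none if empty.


Event log for input #3 (a=7, v=12):
  B2->S, B1->T, B3->F, B6->E, B5->F, B7->F
as a set, this run covers: B1=T, B2=S, B3=F, B5=F, B6=E, B7=F
Answer: B1=T, B2=S, B3=F, B5=F, B6=E, B7=F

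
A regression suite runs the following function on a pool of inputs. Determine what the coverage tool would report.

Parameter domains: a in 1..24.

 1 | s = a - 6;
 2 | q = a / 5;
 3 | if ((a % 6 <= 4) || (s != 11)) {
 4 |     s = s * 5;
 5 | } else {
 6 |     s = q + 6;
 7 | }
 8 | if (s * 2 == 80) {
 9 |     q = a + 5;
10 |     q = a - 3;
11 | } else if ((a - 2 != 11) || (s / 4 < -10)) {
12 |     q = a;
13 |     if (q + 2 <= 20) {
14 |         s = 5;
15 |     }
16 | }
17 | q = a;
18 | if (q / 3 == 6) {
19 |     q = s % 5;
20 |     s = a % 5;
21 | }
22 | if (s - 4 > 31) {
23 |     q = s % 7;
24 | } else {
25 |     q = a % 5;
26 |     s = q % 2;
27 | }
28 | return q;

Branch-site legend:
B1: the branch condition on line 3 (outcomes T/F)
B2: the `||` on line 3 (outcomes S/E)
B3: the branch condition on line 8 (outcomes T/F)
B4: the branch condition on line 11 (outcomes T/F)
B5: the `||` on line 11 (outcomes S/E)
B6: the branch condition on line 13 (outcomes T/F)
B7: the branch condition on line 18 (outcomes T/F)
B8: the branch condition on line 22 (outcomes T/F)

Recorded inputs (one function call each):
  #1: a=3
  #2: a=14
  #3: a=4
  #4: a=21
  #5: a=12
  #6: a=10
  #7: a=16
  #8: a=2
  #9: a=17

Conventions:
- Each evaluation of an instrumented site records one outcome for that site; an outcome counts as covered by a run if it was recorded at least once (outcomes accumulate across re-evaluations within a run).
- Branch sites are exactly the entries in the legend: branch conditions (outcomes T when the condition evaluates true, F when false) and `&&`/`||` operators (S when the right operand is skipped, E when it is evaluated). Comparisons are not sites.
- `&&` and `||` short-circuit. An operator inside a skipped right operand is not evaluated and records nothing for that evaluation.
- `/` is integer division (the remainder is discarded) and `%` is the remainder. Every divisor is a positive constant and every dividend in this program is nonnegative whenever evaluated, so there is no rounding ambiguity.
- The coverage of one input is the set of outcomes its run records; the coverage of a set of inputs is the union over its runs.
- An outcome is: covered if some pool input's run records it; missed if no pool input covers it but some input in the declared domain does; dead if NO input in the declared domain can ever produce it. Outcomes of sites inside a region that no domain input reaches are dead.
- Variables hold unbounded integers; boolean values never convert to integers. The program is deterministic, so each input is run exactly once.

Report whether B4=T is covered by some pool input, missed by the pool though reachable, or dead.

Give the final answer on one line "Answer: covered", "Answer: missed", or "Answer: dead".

B4=T is recorded by pool input(s) 1, 3, 4, 5, 6, 7, 8, 9 -> covered

Answer: covered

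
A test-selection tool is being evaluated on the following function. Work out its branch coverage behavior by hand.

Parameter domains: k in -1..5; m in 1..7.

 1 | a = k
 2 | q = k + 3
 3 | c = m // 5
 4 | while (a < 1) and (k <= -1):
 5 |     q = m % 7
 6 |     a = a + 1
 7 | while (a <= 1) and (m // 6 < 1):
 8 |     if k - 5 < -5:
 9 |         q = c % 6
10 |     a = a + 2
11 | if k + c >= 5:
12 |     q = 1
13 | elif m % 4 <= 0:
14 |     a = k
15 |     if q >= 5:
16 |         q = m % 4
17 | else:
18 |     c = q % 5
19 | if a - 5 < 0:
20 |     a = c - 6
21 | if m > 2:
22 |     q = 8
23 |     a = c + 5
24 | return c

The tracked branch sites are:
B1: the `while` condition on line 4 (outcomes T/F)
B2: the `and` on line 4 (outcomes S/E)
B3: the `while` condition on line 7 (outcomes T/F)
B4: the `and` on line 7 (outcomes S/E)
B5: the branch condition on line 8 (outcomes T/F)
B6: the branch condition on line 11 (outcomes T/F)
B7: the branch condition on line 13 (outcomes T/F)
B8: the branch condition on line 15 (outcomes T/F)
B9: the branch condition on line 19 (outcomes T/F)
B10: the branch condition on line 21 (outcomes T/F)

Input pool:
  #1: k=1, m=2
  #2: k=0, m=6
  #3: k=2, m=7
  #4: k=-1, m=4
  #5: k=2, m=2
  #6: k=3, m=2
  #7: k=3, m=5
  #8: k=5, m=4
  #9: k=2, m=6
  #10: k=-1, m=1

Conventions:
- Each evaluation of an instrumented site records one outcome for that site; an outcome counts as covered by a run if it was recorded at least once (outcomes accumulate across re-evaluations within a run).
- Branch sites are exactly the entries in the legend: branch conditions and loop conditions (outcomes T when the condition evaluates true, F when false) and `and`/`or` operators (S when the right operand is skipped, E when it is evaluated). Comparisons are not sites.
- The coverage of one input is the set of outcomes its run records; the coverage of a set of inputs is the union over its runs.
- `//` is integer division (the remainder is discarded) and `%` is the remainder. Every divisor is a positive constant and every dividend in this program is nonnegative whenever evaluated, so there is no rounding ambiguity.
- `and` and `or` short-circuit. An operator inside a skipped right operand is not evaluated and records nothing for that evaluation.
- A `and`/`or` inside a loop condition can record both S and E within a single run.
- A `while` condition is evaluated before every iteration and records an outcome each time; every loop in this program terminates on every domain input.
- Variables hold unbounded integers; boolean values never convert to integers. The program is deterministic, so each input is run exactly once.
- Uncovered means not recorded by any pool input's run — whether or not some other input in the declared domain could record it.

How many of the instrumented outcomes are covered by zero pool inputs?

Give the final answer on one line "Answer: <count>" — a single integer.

#1 (k=1, m=2) -> B2->S, B1->F, B4->E, B3->T, B5->F, B4->S, B3->F, B6->F, B7->F, B9->T, B10->F; covered: B1=F, B2=S, B3=T, B3=F, B4=S, B4=E, B5=F, B6=F, B7=F, B9=T, B10=F
#2 (k=0, m=6) -> B2->E, B1->F, B4->E, B3->F, B6->F, B7->F, B9->T, B10->T; covered: B1=F, B2=E, B3=F, B4=E, B6=F, B7=F, B9=T, B10=T
#3 (k=2, m=7) -> B2->S, B1->F, B4->S, B3->F, B6->F, B7->F, B9->T, B10->T; covered: B1=F, B2=S, B3=F, B4=S, B6=F, B7=F, B9=T, B10=T
#4 (k=-1, m=4) -> B2->E, B1->T, B2->E, B1->T, B2->S, B1->F, B4->E, B3->T, B5->T, B4->S, B3->F, B6->F, B7->T, B8->F, ...; covered: B1=T, B1=F, B2=S, B2=E, B3=T, B3=F, B4=S, B4=E, B5=T, B6=F, B7=T, B8=F, B9=T, B10=T
#5 (k=2, m=2) -> B2->S, B1->F, B4->S, B3->F, B6->F, B7->F, B9->T, B10->F; covered: B1=F, B2=S, B3=F, B4=S, B6=F, B7=F, B9=T, B10=F
#6 (k=3, m=2) -> B2->S, B1->F, B4->S, B3->F, B6->F, B7->F, B9->T, B10->F; covered: B1=F, B2=S, B3=F, B4=S, B6=F, B7=F, B9=T, B10=F
#7 (k=3, m=5) -> B2->S, B1->F, B4->S, B3->F, B6->F, B7->F, B9->T, B10->T; covered: B1=F, B2=S, B3=F, B4=S, B6=F, B7=F, B9=T, B10=T
#8 (k=5, m=4) -> B2->S, B1->F, B4->S, B3->F, B6->T, B9->F, B10->T; covered: B1=F, B2=S, B3=F, B4=S, B6=T, B9=F, B10=T
#9 (k=2, m=6) -> B2->S, B1->F, B4->S, B3->F, B6->F, B7->F, B9->T, B10->T; covered: B1=F, B2=S, B3=F, B4=S, B6=F, B7=F, B9=T, B10=T
#10 (k=-1, m=1) -> B2->E, B1->T, B2->E, B1->T, B2->S, B1->F, B4->E, B3->T, B5->T, B4->S, B3->F, B6->F, B7->F, B9->T, ...; covered: B1=T, B1=F, B2=S, B2=E, B3=T, B3=F, B4=S, B4=E, B5=T, B6=F, B7=F, B9=T, B10=F
union over the pool: B1=T, B1=F, B2=S, B2=E, B3=T, B3=F, B4=S, B4=E, B5=T, B5=F, B6=T, B6=F, B7=T, B7=F, B8=F, B9=T, B9=F, B10=T, B10=F
uncovered (1 of 20): B8=T

Answer: 1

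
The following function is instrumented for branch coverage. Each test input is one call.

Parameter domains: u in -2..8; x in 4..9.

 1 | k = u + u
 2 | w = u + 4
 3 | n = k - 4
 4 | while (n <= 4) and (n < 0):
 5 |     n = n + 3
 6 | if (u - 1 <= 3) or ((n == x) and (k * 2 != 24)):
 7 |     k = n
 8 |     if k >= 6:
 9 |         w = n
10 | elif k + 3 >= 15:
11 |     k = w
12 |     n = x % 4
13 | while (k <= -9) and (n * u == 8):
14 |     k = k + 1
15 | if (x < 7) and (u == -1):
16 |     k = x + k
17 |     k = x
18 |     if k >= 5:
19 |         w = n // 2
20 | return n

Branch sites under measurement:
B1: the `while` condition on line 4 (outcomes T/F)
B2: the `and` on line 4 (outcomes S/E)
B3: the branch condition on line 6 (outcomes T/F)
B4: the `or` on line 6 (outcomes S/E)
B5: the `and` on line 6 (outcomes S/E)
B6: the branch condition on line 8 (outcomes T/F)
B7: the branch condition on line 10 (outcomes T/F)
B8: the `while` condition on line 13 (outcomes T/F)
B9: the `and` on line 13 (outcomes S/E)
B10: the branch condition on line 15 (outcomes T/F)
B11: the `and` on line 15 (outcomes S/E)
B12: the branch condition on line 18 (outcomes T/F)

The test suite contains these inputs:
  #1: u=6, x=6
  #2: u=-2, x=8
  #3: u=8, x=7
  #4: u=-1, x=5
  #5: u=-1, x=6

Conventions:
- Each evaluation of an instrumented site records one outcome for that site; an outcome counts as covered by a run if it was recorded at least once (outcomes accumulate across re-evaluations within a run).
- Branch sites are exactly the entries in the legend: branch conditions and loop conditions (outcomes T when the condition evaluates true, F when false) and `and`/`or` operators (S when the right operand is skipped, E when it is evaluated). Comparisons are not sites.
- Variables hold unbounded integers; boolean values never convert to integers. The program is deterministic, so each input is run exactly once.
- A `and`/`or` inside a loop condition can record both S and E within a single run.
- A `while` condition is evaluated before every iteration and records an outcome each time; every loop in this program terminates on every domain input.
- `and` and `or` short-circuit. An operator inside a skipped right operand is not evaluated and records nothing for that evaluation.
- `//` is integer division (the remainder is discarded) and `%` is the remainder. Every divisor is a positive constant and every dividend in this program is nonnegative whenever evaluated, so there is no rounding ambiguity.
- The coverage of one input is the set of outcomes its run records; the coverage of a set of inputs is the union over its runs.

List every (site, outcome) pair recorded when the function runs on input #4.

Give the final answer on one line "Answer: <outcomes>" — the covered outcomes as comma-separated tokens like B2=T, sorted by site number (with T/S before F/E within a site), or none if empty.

Simulating input #4 (u=-1, x=5) step by step:
  B2->E, B1->T, B2->E, B1->T, B2->E, B1->F, B4->S, B3->T, B6->F, B9->S
  B8->F, B11->E, B10->T, B12->T
collecting distinct outcomes: B1=T, B1=F, B2=E, B3=T, B4=S, B6=F, B8=F, B9=S, B10=T, B11=E, B12=T

Answer: B1=T, B1=F, B2=E, B3=T, B4=S, B6=F, B8=F, B9=S, B10=T, B11=E, B12=T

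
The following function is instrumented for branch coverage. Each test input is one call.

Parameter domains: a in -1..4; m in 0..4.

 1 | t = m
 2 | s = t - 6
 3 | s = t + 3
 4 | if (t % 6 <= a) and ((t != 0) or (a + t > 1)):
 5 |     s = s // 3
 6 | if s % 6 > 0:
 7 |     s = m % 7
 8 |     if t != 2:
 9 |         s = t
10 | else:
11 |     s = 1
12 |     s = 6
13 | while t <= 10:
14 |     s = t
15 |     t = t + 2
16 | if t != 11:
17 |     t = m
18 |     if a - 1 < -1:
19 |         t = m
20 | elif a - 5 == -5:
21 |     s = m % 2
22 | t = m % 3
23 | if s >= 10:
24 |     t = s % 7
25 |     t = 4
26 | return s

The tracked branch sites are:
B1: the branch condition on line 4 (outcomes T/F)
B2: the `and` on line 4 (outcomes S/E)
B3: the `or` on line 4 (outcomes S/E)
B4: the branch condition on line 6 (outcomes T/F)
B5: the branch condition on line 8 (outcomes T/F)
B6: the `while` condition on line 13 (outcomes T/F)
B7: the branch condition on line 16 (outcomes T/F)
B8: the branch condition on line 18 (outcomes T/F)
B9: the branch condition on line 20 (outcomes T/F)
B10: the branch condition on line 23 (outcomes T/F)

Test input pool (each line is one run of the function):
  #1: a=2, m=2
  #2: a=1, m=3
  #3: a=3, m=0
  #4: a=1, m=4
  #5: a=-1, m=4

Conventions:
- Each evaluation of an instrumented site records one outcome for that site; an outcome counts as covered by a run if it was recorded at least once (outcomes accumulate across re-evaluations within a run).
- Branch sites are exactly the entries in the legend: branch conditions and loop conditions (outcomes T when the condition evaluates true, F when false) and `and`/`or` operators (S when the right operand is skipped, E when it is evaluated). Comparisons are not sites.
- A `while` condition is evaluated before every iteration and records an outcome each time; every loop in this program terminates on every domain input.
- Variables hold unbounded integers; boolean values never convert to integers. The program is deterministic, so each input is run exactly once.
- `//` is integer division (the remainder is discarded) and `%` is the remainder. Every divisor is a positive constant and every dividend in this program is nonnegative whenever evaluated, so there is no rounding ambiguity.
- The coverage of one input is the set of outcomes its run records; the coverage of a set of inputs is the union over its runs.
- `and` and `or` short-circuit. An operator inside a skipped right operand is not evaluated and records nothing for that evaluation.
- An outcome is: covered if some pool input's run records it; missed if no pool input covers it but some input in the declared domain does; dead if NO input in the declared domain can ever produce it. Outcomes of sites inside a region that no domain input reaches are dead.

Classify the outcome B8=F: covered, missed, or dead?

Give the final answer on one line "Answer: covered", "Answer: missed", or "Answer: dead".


B8=F is recorded by pool input(s) 1, 3, 4 -> covered
Answer: covered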